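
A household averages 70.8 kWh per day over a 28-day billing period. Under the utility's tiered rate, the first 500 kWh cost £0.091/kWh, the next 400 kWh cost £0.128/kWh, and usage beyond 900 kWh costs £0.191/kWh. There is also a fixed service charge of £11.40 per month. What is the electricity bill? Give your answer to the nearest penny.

Usage = 70.8 kWh/day × 28 days = 1982.4 kWh
First 500 kWh × £0.091 = £45.50
Next 400 kWh × £0.128 = £51.20
Remaining 1082.4 kWh × £0.191 = £206.74
Energy charge = £303.44; + service £11.40 = £314.84

£314.84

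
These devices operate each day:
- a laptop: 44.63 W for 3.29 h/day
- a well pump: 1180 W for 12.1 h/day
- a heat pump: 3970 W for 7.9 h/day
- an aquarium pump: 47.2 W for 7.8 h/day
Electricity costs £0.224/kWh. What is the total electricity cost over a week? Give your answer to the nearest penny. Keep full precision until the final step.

£72.37

laptop: 44.63 W × 3.29 h × 7 d = 1,028 Wh = 1.028 kWh
well pump: 1180 W × 12.1 h × 7 d = 99,946 Wh = 99.95 kWh
heat pump: 3970 W × 7.9 h × 7 d = 219,541 Wh = 219.5 kWh
aquarium pump: 47.2 W × 7.8 h × 7 d = 2,577 Wh = 2.577 kWh
Total energy = 1.028 + 99.95 + 219.5 + 2.577 = 323.1 kWh
Cost = 323.1 kWh × £0.224 = £72.37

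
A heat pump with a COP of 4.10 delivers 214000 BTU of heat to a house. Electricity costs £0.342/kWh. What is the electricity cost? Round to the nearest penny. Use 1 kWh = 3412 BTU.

Heat delivered = 214,000 BTU / 3412 = 62.72 kWh
Electrical input = 62.72 kWh / 4.10 = 15.3 kWh
Cost = 15.3 × £0.342/kWh = £5.23

£5.23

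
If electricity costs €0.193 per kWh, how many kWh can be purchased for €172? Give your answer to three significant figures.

€172 / €0.193 per kWh = 891.2 kWh

891 kWh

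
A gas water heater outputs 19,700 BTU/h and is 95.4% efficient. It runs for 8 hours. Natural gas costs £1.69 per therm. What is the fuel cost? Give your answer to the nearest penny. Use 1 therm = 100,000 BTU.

£2.79

Heat delivered = 19,700 BTU/h × 8 h = 157,600 BTU
Gas input = 157,600 / 0.954 = 165,199 BTU
= 165,199 / 100,000 = 1.652 therm
Cost = 1.652 × £1.69/therm = £2.79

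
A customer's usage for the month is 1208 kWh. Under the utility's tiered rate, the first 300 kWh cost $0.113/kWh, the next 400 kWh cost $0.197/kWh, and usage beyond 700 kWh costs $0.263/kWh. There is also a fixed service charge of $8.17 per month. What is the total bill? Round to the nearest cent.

$254.47

First 300 kWh × $0.113 = $33.90
Next 400 kWh × $0.197 = $78.80
Remaining 508 kWh × $0.263 = $133.60
Energy charge = $246.30; + service $8.17 = $254.47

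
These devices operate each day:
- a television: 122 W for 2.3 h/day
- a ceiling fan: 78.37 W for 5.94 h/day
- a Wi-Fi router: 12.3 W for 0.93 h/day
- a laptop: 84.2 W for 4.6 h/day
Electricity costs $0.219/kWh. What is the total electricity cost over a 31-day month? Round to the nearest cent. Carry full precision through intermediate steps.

$7.77

television: 122 W × 2.3 h × 31 d = 8,699 Wh = 8.699 kWh
ceiling fan: 78.37 W × 5.94 h × 31 d = 14,431 Wh = 14.43 kWh
Wi-Fi router: 12.3 W × 0.93 h × 31 d = 355 Wh = 0.3546 kWh
laptop: 84.2 W × 4.6 h × 31 d = 12,007 Wh = 12.01 kWh
Total energy = 8.699 + 14.43 + 0.3546 + 12.01 = 35.49 kWh
Cost = 35.49 kWh × $0.219 = $7.77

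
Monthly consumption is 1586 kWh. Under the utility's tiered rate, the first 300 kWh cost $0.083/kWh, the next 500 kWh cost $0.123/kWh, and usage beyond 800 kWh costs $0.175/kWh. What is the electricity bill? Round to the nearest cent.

$223.95

First 300 kWh × $0.083 = $24.90
Next 500 kWh × $0.123 = $61.50
Remaining 786 kWh × $0.175 = $137.55
Total = $223.95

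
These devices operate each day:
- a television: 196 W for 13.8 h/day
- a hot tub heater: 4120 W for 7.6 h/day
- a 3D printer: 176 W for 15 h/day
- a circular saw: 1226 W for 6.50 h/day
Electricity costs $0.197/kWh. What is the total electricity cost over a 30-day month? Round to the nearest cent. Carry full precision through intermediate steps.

$263.74

television: 196 W × 13.8 h × 30 d = 81,144 Wh = 81.14 kWh
hot tub heater: 4120 W × 7.6 h × 30 d = 939,360 Wh = 939.4 kWh
3D printer: 176 W × 15 h × 30 d = 79,200 Wh = 79.2 kWh
circular saw: 1226 W × 6.50 h × 30 d = 239,070 Wh = 239.1 kWh
Total energy = 81.14 + 939.4 + 79.2 + 239.1 = 1,339 kWh
Cost = 1,339 kWh × $0.197 = $263.74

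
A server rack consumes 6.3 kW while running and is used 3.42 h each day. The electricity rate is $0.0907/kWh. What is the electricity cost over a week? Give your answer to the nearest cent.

$13.68

Energy = 6300 W × 3.42 h/day × 7 days = 150,822 Wh = 150.8 kWh
Cost = 150.8 kWh × $0.0907/kWh = $13.68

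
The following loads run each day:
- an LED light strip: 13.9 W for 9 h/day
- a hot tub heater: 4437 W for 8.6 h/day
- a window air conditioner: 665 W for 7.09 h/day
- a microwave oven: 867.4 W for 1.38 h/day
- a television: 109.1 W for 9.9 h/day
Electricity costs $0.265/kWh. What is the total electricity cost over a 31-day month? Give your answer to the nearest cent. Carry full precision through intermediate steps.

LED light strip: 13.9 W × 9 h × 31 d = 3,878 Wh = 3.878 kWh
hot tub heater: 4437 W × 8.6 h × 31 d = 1,182,904 Wh = 1,183 kWh
window air conditioner: 665 W × 7.09 h × 31 d = 146,160 Wh = 146.2 kWh
microwave oven: 867.4 W × 1.38 h × 31 d = 37,107 Wh = 37.11 kWh
television: 109.1 W × 9.9 h × 31 d = 33,483 Wh = 33.48 kWh
Total energy = 3.878 + 1,183 + 146.2 + 37.11 + 33.48 = 1,404 kWh
Cost = 1,404 kWh × $0.265 = $371.94

$371.94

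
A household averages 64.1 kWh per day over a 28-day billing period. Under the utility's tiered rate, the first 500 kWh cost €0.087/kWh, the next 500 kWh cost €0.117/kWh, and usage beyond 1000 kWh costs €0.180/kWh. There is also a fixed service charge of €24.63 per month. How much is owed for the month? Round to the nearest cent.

Usage = 64.1 kWh/day × 28 days = 1794.8 kWh
First 500 kWh × €0.087 = €43.50
Next 500 kWh × €0.117 = €58.50
Remaining 794.8 kWh × €0.180 = €143.06
Energy charge = €245.06; + service €24.63 = €269.69

€269.69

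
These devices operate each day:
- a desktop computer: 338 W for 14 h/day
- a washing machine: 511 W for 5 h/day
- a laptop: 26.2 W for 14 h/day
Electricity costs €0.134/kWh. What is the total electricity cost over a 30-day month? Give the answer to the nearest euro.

€31

desktop computer: 338 W × 14 h × 30 d = 141,960 Wh = 142 kWh
washing machine: 511 W × 5 h × 30 d = 76,650 Wh = 76.65 kWh
laptop: 26.2 W × 14 h × 30 d = 11,004 Wh = 11 kWh
Total energy = 142 + 76.65 + 11 = 229.6 kWh
Cost = 229.6 kWh × €0.134 = €30.77 ≈ €31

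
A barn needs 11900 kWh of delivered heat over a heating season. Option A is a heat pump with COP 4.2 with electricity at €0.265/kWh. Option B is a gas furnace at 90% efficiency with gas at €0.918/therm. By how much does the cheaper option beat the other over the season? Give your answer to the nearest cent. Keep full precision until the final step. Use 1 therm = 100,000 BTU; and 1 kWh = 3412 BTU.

€336.68

Heat load = 11900 kWh × 3412 = 40,602,800 BTU
Gas: input = 40,602,800 / 0.90 = 45,114,222 BTU = 451.1 therm → 451.1 × €0.918 = €414.15
Heat pump: 40,602,800 BTU / 3412 = 11,900 kWh heat; / 4.2 = 2,833 kWh in → × €0.265 = €750.83
Difference = |€414.15 − €750.83| = €336.68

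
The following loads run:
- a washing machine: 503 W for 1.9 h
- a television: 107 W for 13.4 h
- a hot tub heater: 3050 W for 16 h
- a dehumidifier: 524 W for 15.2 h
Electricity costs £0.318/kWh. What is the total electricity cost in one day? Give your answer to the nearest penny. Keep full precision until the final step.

£18.81

washing machine: 503 W × 1.9 h = 956 Wh = 0.9557 kWh
television: 107 W × 13.4 h = 1,434 Wh = 1.434 kWh
hot tub heater: 3050 W × 16 h = 48,800 Wh = 48.8 kWh
dehumidifier: 524 W × 15.2 h = 7,965 Wh = 7.965 kWh
Total energy = 0.9557 + 1.434 + 48.8 + 7.965 = 59.15 kWh
Cost = 59.15 kWh × £0.318 = £18.81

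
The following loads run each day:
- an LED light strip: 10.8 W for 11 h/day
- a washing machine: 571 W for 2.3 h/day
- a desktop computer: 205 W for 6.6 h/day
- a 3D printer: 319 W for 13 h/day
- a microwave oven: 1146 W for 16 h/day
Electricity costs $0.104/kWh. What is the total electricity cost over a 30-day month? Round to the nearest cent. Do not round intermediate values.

LED light strip: 10.8 W × 11 h × 30 d = 3,564 Wh = 3.564 kWh
washing machine: 571 W × 2.3 h × 30 d = 39,399 Wh = 39.4 kWh
desktop computer: 205 W × 6.6 h × 30 d = 40,590 Wh = 40.59 kWh
3D printer: 319 W × 13 h × 30 d = 124,410 Wh = 124.4 kWh
microwave oven: 1146 W × 16 h × 30 d = 550,080 Wh = 550.1 kWh
Total energy = 3.564 + 39.4 + 40.59 + 124.4 + 550.1 = 758 kWh
Cost = 758 kWh × $0.104 = $78.84

$78.84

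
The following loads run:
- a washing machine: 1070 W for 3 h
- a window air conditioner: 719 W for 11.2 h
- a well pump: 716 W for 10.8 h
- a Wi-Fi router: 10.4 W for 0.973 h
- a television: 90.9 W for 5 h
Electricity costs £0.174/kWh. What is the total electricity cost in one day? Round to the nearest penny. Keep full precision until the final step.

£3.39

washing machine: 1070 W × 3 h = 3,210 Wh = 3.21 kWh
window air conditioner: 719 W × 11.2 h = 8,053 Wh = 8.053 kWh
well pump: 716 W × 10.8 h = 7,733 Wh = 7.733 kWh
Wi-Fi router: 10.4 W × 0.973 h = 10 Wh = 0.01012 kWh
television: 90.9 W × 5 h = 454 Wh = 0.4545 kWh
Total energy = 3.21 + 8.053 + 7.733 + 0.01012 + 0.4545 = 19.46 kWh
Cost = 19.46 kWh × £0.174 = £3.39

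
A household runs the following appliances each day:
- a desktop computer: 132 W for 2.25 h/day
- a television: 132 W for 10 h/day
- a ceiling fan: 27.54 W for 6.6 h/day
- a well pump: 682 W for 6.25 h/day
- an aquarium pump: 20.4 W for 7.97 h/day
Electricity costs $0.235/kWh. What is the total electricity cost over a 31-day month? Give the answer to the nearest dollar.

desktop computer: 132 W × 2.25 h × 31 d = 9,207 Wh = 9.207 kWh
television: 132 W × 10 h × 31 d = 40,920 Wh = 40.92 kWh
ceiling fan: 27.54 W × 6.6 h × 31 d = 5,635 Wh = 5.635 kWh
well pump: 682 W × 6.25 h × 31 d = 132,138 Wh = 132.1 kWh
aquarium pump: 20.4 W × 7.97 h × 31 d = 5,040 Wh = 5.04 kWh
Total energy = 9.207 + 40.92 + 5.635 + 132.1 + 5.04 = 192.9 kWh
Cost = 192.9 kWh × $0.235 = $45.34 ≈ $45

$45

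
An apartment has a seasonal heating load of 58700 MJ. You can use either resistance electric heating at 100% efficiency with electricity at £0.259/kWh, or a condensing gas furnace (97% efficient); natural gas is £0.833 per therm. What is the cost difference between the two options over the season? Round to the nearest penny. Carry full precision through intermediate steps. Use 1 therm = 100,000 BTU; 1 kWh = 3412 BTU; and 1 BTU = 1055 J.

£3745.72

Heat load = 58700 MJ = 58,700,000,000 J / 1055 = 55,639,810 BTU
Gas: input = 55,639,810 / 0.97 = 57,360,629 BTU = 573.6 therm → 573.6 × £0.833 = £477.81
Electric: 55,639,810 BTU / 3412 = 16,310 kWh → × £0.259 = £4,223.54
Difference = |£477.81 − £4,223.54| = £3,745.72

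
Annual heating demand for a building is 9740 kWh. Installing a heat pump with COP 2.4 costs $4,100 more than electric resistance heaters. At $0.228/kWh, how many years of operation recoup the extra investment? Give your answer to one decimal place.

3.2 years

Resistance: 9740 kWh × $0.228 = $2,220.72/yr
Heat pump: 9740 / 2.4 = 4058 kWh in → × $0.228 = $925.30/yr
Annual savings = $1,295.42
Payback = $4,100 / $1,295.42 = 3.16 years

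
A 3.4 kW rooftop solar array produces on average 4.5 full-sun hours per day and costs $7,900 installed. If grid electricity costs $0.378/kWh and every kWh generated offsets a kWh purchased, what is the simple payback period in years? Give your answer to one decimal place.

3.7 years

Daily generation = 3.4 kW × 4.5 h = 15.3 kWh
Annual generation = 15.3 × 365 = 5584.5 kWh
Annual savings = 5584.5 × $0.378 = $2,110.94
Payback = $7,900 / $2,110.94 = 3.74 years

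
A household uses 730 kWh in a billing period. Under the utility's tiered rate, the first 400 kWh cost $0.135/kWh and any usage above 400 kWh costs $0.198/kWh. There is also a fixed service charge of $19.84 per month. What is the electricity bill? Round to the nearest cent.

$139.18

First 400 kWh × $0.135 = $54.00
Remaining 330 kWh × $0.198 = $65.34
Energy charge = $119.34; + service $19.84 = $139.18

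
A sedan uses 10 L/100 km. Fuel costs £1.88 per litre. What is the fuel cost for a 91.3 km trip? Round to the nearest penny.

£17.16

Fuel = 10 L/100 km × 91.3 km / 100 = 9.13 L
Cost = 9.13 L × £1.88/L = £17.16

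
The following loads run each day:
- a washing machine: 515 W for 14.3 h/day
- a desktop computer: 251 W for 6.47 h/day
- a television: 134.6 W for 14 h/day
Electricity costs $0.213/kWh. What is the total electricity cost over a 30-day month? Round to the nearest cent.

$69.48

washing machine: 515 W × 14.3 h × 30 d = 220,935 Wh = 220.9 kWh
desktop computer: 251 W × 6.47 h × 30 d = 48,719 Wh = 48.72 kWh
television: 134.6 W × 14 h × 30 d = 56,532 Wh = 56.53 kWh
Total energy = 220.9 + 48.72 + 56.53 = 326.2 kWh
Cost = 326.2 kWh × $0.213 = $69.48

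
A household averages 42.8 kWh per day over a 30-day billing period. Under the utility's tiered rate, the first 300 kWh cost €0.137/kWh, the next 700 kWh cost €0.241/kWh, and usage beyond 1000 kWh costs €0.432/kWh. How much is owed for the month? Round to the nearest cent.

€332.49

Usage = 42.8 kWh/day × 30 days = 1284 kWh
First 300 kWh × €0.137 = €41.10
Next 700 kWh × €0.241 = €168.70
Remaining 284 kWh × €0.432 = €122.69
Total = €332.49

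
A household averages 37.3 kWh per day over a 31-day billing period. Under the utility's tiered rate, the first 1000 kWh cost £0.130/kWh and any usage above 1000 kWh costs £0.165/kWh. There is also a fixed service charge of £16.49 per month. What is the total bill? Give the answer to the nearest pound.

Usage = 37.3 kWh/day × 31 days = 1156.3 kWh
First 1000 kWh × £0.130 = £130.00
Remaining 156.3 kWh × £0.165 = £25.79
Energy charge = £155.79; + service £16.49 = £172.28 ≈ £172

£172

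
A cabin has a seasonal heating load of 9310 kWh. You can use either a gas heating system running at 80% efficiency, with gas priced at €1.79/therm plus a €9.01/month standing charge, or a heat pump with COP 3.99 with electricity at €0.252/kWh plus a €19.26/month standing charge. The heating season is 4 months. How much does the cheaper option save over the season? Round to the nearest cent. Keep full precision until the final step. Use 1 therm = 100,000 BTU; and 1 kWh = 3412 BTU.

Heat load = 9310 kWh × 3412 = 31,765,720 BTU
Gas: input = 31,765,720 / 0.80 = 39,707,150 BTU = 397.1 therm → 397.1 × €1.79 = €710.76; + 4 × €9.01 standing = €746.80
Heat pump: 31,765,720 BTU / 3412 = 9,310 kWh heat; / 3.99 = 2,333 kWh in → × €0.252 = €588.00; + 4 × €19.26 standing = €665.04
Difference = |€746.80 − €665.04| = €81.76

€81.76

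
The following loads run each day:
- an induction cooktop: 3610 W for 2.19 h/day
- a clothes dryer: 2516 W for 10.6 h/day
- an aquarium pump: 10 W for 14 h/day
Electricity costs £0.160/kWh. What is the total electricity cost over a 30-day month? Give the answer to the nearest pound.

£167

induction cooktop: 3610 W × 2.19 h × 30 d = 237,177 Wh = 237.2 kWh
clothes dryer: 2516 W × 10.6 h × 30 d = 800,088 Wh = 800.1 kWh
aquarium pump: 10 W × 14 h × 30 d = 4,200 Wh = 4.2 kWh
Total energy = 237.2 + 800.1 + 4.2 = 1,041 kWh
Cost = 1,041 kWh × £0.160 = £166.63 ≈ £167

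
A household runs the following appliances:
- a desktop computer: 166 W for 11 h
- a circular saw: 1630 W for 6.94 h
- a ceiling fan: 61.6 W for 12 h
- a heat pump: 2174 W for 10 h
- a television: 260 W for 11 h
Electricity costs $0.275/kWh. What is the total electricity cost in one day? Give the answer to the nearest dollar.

desktop computer: 166 W × 11 h = 1,826 Wh = 1.826 kWh
circular saw: 1630 W × 6.94 h = 11,312 Wh = 11.31 kWh
ceiling fan: 61.6 W × 12 h = 739 Wh = 0.7392 kWh
heat pump: 2174 W × 10 h = 21,740 Wh = 21.74 kWh
television: 260 W × 11 h = 2,860 Wh = 2.86 kWh
Total energy = 1.826 + 11.31 + 0.7392 + 21.74 + 2.86 = 38.48 kWh
Cost = 38.48 kWh × $0.275 = $10.58 ≈ $11

$11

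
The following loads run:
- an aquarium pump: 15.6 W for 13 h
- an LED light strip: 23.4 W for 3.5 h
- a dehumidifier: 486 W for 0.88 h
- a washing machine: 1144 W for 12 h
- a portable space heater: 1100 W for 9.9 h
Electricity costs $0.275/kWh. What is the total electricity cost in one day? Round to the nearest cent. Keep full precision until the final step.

aquarium pump: 15.6 W × 13 h = 203 Wh = 0.2028 kWh
LED light strip: 23.4 W × 3.5 h = 82 Wh = 0.0819 kWh
dehumidifier: 486 W × 0.88 h = 428 Wh = 0.4277 kWh
washing machine: 1144 W × 12 h = 13,728 Wh = 13.73 kWh
portable space heater: 1100 W × 9.9 h = 10,890 Wh = 10.89 kWh
Total energy = 0.2028 + 0.0819 + 0.4277 + 13.73 + 10.89 = 25.33 kWh
Cost = 25.33 kWh × $0.275 = $6.97

$6.97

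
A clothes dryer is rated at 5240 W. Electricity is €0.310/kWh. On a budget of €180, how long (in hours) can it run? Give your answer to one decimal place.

110.8 h

Energy budget = €180 / €0.310 per kWh = 580.6 kWh = 580,645 Wh
Runtime = 580,645 Wh / 5240 W = 110.8 h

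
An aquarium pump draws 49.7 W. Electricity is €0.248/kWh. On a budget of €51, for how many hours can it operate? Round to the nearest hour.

4138 h

Energy budget = €51 / €0.248 per kWh = 205.6 kWh = 205,645 Wh
Runtime = 205,645 Wh / 49.7 W = 4,138 h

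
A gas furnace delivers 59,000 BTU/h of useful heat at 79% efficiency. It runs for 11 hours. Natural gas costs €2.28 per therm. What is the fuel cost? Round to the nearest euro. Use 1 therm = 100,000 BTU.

€19

Heat delivered = 59,000 BTU/h × 11 h = 649,000 BTU
Gas input = 649,000 / 0.790 = 821,519 BTU
= 821,519 / 100,000 = 8.215 therm
Cost = 8.215 × €2.28/therm = €18.73 ≈ €19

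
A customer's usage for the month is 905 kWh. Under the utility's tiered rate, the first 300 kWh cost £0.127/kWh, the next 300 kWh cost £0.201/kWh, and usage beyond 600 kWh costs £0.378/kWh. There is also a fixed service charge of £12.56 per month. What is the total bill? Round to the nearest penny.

£226.25

First 300 kWh × £0.127 = £38.10
Next 300 kWh × £0.201 = £60.30
Remaining 305 kWh × £0.378 = £115.29
Energy charge = £213.69; + service £12.56 = £226.25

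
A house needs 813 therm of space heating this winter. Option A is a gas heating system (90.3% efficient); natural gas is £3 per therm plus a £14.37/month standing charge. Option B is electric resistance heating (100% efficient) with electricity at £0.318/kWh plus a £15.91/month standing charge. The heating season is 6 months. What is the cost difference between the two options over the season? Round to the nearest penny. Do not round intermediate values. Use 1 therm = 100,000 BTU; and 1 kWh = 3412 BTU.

Heat load = 813 therm × 100,000 = 81,300,000 BTU
Gas: input = 81,300,000 / 0.903 = 90,033,223 BTU = 900.3 therm → 900.3 × £3 = £2,701.00; + 6 × £14.37 standing = £2,787.22
Electric: 81,300,000 BTU / 3412 = 23,830 kWh → × £0.318 = £7,577.20; + 6 × £15.91 standing = £7,672.66
Difference = |£2,787.22 − £7,672.66| = £4,885.44

£4885.44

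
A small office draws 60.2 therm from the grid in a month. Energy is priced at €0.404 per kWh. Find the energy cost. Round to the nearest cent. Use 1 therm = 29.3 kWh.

€712.60

60.2 therm × (29.3 kWh/therm) = 1,764 kWh
Cost = 1,764 kWh × €0.404/kWh = €712.60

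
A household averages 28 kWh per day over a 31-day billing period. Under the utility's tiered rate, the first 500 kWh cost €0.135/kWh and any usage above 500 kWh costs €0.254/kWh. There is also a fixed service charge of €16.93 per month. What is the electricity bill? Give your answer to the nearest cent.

Usage = 28 kWh/day × 31 days = 868 kWh
First 500 kWh × €0.135 = €67.50
Remaining 368 kWh × €0.254 = €93.47
Energy charge = €160.97; + service €16.93 = €177.90

€177.90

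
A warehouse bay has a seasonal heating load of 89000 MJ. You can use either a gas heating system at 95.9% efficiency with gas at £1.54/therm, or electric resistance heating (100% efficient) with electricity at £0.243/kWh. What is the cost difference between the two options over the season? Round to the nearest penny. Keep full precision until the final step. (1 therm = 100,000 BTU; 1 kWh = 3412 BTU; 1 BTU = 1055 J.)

£4653.38

Heat load = 89000 MJ = 89,000,000,000 J / 1055 = 84,360,190 BTU
Gas: input = 84,360,190 / 0.959 = 87,966,830 BTU = 879.7 therm → 879.7 × £1.54 = £1,354.69
Electric: 84,360,190 BTU / 3412 = 24,720 kWh → × £0.243 = £6,008.07
Difference = |£1,354.69 − £6,008.07| = £4,653.38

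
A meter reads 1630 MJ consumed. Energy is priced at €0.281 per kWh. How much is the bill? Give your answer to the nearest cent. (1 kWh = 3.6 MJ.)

1630 MJ × (0.27778 kWh/MJ) = 452.8 kWh
Cost = 452.8 kWh × €0.281/kWh = €127.23

€127.23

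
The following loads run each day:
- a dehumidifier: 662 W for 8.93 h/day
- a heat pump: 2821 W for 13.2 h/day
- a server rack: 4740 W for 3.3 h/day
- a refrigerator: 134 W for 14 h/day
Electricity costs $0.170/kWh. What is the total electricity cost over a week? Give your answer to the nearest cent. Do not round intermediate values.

dehumidifier: 662 W × 8.93 h × 7 d = 41,382 Wh = 41.38 kWh
heat pump: 2821 W × 13.2 h × 7 d = 260,660 Wh = 260.7 kWh
server rack: 4740 W × 3.3 h × 7 d = 109,494 Wh = 109.5 kWh
refrigerator: 134 W × 14 h × 7 d = 13,132 Wh = 13.13 kWh
Total energy = 41.38 + 260.7 + 109.5 + 13.13 = 424.7 kWh
Cost = 424.7 kWh × $0.170 = $72.19

$72.19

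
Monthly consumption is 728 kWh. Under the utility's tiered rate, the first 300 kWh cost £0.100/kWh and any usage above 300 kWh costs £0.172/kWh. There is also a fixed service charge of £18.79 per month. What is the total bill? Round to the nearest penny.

First 300 kWh × £0.100 = £30.00
Remaining 428 kWh × £0.172 = £73.62
Energy charge = £103.62; + service £18.79 = £122.41

£122.41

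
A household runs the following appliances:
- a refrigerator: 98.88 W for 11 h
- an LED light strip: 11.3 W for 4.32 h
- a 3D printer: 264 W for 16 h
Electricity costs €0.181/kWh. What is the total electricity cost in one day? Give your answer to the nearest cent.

€0.97

refrigerator: 98.88 W × 11 h = 1,088 Wh = 1.088 kWh
LED light strip: 11.3 W × 4.32 h = 49 Wh = 0.04882 kWh
3D printer: 264 W × 16 h = 4,224 Wh = 4.224 kWh
Total energy = 1.088 + 0.04882 + 4.224 = 5.36 kWh
Cost = 5.36 kWh × €0.181 = €0.97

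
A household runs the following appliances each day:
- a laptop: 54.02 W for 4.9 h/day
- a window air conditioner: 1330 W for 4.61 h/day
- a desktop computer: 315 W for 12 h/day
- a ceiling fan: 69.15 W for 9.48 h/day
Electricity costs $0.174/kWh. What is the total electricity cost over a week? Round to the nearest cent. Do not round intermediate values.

$13.19

laptop: 54.02 W × 4.9 h × 7 d = 1,853 Wh = 1.853 kWh
window air conditioner: 1330 W × 4.61 h × 7 d = 42,919 Wh = 42.92 kWh
desktop computer: 315 W × 12 h × 7 d = 26,460 Wh = 26.46 kWh
ceiling fan: 69.15 W × 9.48 h × 7 d = 4,589 Wh = 4.589 kWh
Total energy = 1.853 + 42.92 + 26.46 + 4.589 = 75.82 kWh
Cost = 75.82 kWh × $0.174 = $13.19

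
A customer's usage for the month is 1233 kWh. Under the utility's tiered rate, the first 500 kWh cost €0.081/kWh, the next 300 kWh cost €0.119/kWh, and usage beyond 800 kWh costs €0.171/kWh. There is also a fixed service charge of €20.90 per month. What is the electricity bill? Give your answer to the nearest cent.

€171.14

First 500 kWh × €0.081 = €40.50
Next 300 kWh × €0.119 = €35.70
Remaining 433 kWh × €0.171 = €74.04
Energy charge = €150.24; + service €20.90 = €171.14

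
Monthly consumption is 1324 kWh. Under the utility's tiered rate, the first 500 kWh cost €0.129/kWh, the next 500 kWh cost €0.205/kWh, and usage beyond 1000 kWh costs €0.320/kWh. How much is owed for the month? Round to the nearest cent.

€270.68

First 500 kWh × €0.129 = €64.50
Next 500 kWh × €0.205 = €102.50
Remaining 324 kWh × €0.320 = €103.68
Total = €270.68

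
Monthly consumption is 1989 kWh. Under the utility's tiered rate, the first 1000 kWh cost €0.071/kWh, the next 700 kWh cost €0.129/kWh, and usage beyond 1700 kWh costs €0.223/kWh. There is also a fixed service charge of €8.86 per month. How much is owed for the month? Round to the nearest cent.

€234.61

First 1000 kWh × €0.071 = €71.00
Next 700 kWh × €0.129 = €90.30
Remaining 289 kWh × €0.223 = €64.45
Energy charge = €225.75; + service €8.86 = €234.61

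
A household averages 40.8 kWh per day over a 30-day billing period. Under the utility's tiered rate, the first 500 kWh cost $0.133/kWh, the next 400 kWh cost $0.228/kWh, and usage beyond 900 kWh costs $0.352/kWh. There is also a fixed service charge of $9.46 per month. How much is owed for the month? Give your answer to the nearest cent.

Usage = 40.8 kWh/day × 30 days = 1224 kWh
First 500 kWh × $0.133 = $66.50
Next 400 kWh × $0.228 = $91.20
Remaining 324 kWh × $0.352 = $114.05
Energy charge = $271.75; + service $9.46 = $281.21

$281.21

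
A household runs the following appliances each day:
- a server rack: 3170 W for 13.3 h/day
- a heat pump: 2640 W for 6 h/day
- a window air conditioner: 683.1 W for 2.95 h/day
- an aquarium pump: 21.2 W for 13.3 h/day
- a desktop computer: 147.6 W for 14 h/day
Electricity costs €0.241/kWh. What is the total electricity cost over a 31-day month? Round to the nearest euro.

€466

server rack: 3170 W × 13.3 h × 31 d = 1,306,991 Wh = 1,307 kWh
heat pump: 2640 W × 6 h × 31 d = 491,040 Wh = 491 kWh
window air conditioner: 683.1 W × 2.95 h × 31 d = 62,469 Wh = 62.47 kWh
aquarium pump: 21.2 W × 13.3 h × 31 d = 8,741 Wh = 8.741 kWh
desktop computer: 147.6 W × 14 h × 31 d = 64,058 Wh = 64.06 kWh
Total energy = 1,307 + 491 + 62.47 + 8.741 + 64.06 = 1,933 kWh
Cost = 1,933 kWh × €0.241 = €465.93 ≈ €466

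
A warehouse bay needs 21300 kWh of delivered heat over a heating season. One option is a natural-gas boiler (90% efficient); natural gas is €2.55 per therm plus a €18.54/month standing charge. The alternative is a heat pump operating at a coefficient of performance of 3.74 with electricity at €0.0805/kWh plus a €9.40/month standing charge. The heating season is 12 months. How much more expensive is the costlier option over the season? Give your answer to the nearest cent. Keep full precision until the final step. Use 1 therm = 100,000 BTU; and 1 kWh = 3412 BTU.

Heat load = 21300 kWh × 3412 = 72,675,600 BTU
Gas: input = 72,675,600 / 0.90 = 80,750,667 BTU = 807.5 therm → 807.5 × €2.55 = €2,059.14; + 12 × €18.54 standing = €2,281.62
Heat pump: 72,675,600 BTU / 3412 = 21,300 kWh heat; / 3.74 = 5,695 kWh in → × €0.0805 = €458.46; + 12 × €9.40 standing = €571.26
Difference = |€2,281.62 − €571.26| = €1,710.36

€1710.36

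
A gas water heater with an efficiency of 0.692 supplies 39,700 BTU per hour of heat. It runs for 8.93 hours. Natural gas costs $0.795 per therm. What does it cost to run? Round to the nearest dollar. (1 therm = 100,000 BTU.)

Heat delivered = 39,700 BTU/h × 8.93 h = 354,521 BTU
Gas input = 354,521 / 0.692 = 512,314 BTU
= 512,314 / 100,000 = 5.123 therm
Cost = 5.123 × $0.795/therm = $4.07 ≈ $4

$4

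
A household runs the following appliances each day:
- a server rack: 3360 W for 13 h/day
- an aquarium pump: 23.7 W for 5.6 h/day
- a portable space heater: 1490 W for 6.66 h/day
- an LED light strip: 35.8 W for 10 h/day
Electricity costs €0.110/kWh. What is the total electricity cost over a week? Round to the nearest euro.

€42

server rack: 3360 W × 13 h × 7 d = 305,760 Wh = 305.8 kWh
aquarium pump: 23.7 W × 5.6 h × 7 d = 929 Wh = 0.929 kWh
portable space heater: 1490 W × 6.66 h × 7 d = 69,464 Wh = 69.46 kWh
LED light strip: 35.8 W × 10 h × 7 d = 2,506 Wh = 2.506 kWh
Total energy = 305.8 + 0.929 + 69.46 + 2.506 = 378.7 kWh
Cost = 378.7 kWh × €0.110 = €41.65 ≈ €42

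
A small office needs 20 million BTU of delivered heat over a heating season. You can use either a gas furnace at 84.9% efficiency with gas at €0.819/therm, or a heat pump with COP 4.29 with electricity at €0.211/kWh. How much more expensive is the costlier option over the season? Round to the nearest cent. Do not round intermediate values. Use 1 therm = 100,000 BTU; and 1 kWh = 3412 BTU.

Heat load = 20 × 10⁶ BTU = 20,000,000 BTU
Gas: input = 20,000,000 / 0.849 = 23,557,126 BTU = 235.6 therm → 235.6 × €0.819 = €192.93
Heat pump: 20,000,000 BTU / 3412 = 5,862 kWh heat; / 4.29 = 1,366 kWh in → × €0.211 = €288.30
Difference = |€192.93 − €288.30| = €95.37

€95.37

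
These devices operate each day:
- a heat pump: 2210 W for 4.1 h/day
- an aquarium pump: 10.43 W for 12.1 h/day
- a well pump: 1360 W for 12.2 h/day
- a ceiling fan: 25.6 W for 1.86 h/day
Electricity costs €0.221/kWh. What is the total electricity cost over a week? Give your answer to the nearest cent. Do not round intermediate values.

€39.95

heat pump: 2210 W × 4.1 h × 7 d = 63,427 Wh = 63.43 kWh
aquarium pump: 10.43 W × 12.1 h × 7 d = 883 Wh = 0.8834 kWh
well pump: 1360 W × 12.2 h × 7 d = 116,144 Wh = 116.1 kWh
ceiling fan: 25.6 W × 1.86 h × 7 d = 333 Wh = 0.3333 kWh
Total energy = 63.43 + 0.8834 + 116.1 + 0.3333 = 180.8 kWh
Cost = 180.8 kWh × €0.221 = €39.95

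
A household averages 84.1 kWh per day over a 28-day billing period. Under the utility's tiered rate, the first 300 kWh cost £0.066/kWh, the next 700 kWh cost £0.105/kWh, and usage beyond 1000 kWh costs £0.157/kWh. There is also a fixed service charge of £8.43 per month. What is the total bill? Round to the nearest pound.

£314

Usage = 84.1 kWh/day × 28 days = 2354.8 kWh
First 300 kWh × £0.066 = £19.80
Next 700 kWh × £0.105 = £73.50
Remaining 1354.8 kWh × £0.157 = £212.70
Energy charge = £306.00; + service £8.43 = £314.43 ≈ £314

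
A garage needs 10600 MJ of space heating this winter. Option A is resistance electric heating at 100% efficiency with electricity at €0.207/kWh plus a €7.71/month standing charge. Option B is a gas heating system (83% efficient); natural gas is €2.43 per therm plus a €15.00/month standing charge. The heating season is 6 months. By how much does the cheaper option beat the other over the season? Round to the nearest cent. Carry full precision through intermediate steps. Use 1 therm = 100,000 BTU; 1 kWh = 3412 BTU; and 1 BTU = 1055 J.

Heat load = 10600 MJ = 10,600,000,000 J / 1055 = 10,047,393 BTU
Gas: input = 10,047,393 / 0.83 = 12,105,293 BTU = 121.1 therm → 121.1 × €2.43 = €294.16; + 6 × €15.00 standing = €384.16
Electric: 10,047,393 BTU / 3412 = 2,945 kWh → × €0.207 = €609.56; + 6 × €7.71 standing = €655.82
Difference = |€384.16 − €655.82| = €271.66

€271.66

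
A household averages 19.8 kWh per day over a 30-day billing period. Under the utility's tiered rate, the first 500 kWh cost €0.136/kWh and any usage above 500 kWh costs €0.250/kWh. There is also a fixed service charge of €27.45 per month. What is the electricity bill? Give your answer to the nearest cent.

€118.95

Usage = 19.8 kWh/day × 30 days = 594 kWh
First 500 kWh × €0.136 = €68.00
Remaining 94 kWh × €0.250 = €23.50
Energy charge = €91.50; + service €27.45 = €118.95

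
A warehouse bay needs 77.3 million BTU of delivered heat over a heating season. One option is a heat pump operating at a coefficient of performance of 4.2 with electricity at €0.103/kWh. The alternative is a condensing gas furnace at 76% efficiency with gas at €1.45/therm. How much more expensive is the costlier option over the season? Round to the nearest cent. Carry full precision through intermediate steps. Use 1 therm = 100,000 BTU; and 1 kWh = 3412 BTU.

€919.21

Heat load = 77.3 × 10⁶ BTU = 77,300,000 BTU
Gas: input = 77,300,000 / 0.76 = 101,710,526 BTU = 1,017 therm → 1,017 × €1.45 = €1,474.80
Heat pump: 77,300,000 BTU / 3412 = 22,660 kWh heat; / 4.2 = 5,394 kWh in → × €0.103 = €555.60
Difference = |€1,474.80 − €555.60| = €919.21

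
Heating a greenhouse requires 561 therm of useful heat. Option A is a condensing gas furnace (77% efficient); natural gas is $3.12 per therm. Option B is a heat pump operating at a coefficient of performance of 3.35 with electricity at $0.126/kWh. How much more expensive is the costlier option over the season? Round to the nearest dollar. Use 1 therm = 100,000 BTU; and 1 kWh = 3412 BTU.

$1655

Heat load = 561 therm × 100,000 = 56,100,000 BTU
Gas: input = 56,100,000 / 0.77 = 72,857,143 BTU = 728.6 therm → 728.6 × $3.12 = $2,273.14
Heat pump: 56,100,000 BTU / 3412 = 16,440 kWh heat; / 3.35 = 4,908 kWh in → × $0.126 = $618.41
Difference = |$2,273.14 − $618.41| = $1,654.73 ≈ $1655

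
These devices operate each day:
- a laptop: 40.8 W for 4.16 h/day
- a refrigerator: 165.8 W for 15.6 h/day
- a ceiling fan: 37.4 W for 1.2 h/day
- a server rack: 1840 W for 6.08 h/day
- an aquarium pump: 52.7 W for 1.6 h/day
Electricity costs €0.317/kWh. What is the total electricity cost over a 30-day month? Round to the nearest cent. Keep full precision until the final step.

laptop: 40.8 W × 4.16 h × 30 d = 5,092 Wh = 5.092 kWh
refrigerator: 165.8 W × 15.6 h × 30 d = 77,594 Wh = 77.59 kWh
ceiling fan: 37.4 W × 1.2 h × 30 d = 1,346 Wh = 1.346 kWh
server rack: 1840 W × 6.08 h × 30 d = 335,616 Wh = 335.6 kWh
aquarium pump: 52.7 W × 1.6 h × 30 d = 2,530 Wh = 2.53 kWh
Total energy = 5.092 + 77.59 + 1.346 + 335.6 + 2.53 = 422.2 kWh
Cost = 422.2 kWh × €0.317 = €133.83

€133.83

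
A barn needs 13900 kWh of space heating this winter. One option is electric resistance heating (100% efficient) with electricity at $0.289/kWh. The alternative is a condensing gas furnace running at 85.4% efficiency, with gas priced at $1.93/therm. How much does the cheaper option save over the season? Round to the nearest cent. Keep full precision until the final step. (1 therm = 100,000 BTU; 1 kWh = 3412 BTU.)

Heat load = 13900 kWh × 3412 = 47,426,800 BTU
Gas: input = 47,426,800 / 0.854 = 55,534,895 BTU = 555.3 therm → 555.3 × $1.93 = $1,071.82
Electric: 47,426,800 BTU / 3412 = 13,900 kWh → × $0.289 = $4,017.10
Difference = |$1,071.82 − $4,017.10| = $2,945.28

$2945.28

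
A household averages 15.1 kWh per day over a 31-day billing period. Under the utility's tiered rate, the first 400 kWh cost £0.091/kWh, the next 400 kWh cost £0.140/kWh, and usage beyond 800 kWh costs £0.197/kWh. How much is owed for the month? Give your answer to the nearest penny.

£45.93

Usage = 15.1 kWh/day × 31 days = 468.1 kWh
First 400 kWh × £0.091 = £36.40
Next 68.1 kWh × £0.140 = £9.53
Remaining tier: 0 kWh (not reached)
Total = £45.93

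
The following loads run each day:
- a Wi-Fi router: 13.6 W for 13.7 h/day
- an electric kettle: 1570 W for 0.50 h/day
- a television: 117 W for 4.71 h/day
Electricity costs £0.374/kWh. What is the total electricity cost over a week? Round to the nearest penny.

Wi-Fi router: 13.6 W × 13.7 h × 7 d = 1,304 Wh = 1.304 kWh
electric kettle: 1570 W × 0.50 h × 7 d = 5,495 Wh = 5.495 kWh
television: 117 W × 4.71 h × 7 d = 3,857 Wh = 3.857 kWh
Total energy = 1.304 + 5.495 + 3.857 = 10.66 kWh
Cost = 10.66 kWh × £0.374 = £3.99

£3.99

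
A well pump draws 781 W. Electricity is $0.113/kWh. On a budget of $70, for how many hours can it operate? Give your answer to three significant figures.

793 h

Energy budget = $70 / $0.113 per kWh = 619.5 kWh = 619,469 Wh
Runtime = 619,469 Wh / 781 W = 793.2 h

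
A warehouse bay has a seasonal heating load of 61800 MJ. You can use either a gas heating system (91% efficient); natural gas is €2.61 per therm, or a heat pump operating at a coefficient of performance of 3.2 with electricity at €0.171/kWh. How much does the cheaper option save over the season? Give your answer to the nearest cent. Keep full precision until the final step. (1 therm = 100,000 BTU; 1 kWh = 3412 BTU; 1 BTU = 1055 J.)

Heat load = 61800 MJ = 61,800,000,000 J / 1055 = 58,578,199 BTU
Gas: input = 58,578,199 / 0.91 = 64,371,647 BTU = 643.7 therm → 643.7 × €2.61 = €1,680.10
Heat pump: 58,578,199 BTU / 3412 = 17,170 kWh heat; / 3.2 = 5,365 kWh in → × €0.171 = €917.43
Difference = |€1,680.10 − €917.43| = €762.67

€762.67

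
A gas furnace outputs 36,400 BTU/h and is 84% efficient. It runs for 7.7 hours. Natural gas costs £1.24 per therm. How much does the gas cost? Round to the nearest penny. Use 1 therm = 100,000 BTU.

£4.14

Heat delivered = 36,400 BTU/h × 7.7 h = 280,280 BTU
Gas input = 280,280 / 0.84 = 333,667 BTU
= 333,667 / 100,000 = 3.337 therm
Cost = 3.337 × £1.24/therm = £4.14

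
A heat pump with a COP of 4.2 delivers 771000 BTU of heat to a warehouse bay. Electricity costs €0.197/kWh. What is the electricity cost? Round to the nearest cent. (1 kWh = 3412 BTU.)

€10.60

Heat delivered = 771,000 BTU / 3412 = 226 kWh
Electrical input = 226 kWh / 4.2 = 53.8 kWh
Cost = 53.8 × €0.197/kWh = €10.60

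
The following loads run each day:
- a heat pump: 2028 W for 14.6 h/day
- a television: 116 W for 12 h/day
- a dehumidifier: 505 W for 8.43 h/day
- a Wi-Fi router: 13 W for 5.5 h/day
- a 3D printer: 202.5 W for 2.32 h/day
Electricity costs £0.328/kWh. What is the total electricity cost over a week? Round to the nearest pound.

heat pump: 2028 W × 14.6 h × 7 d = 207,262 Wh = 207.3 kWh
television: 116 W × 12 h × 7 d = 9,744 Wh = 9.744 kWh
dehumidifier: 505 W × 8.43 h × 7 d = 29,800 Wh = 29.8 kWh
Wi-Fi router: 13 W × 5.5 h × 7 d = 500 Wh = 0.5005 kWh
3D printer: 202.5 W × 2.32 h × 7 d = 3,289 Wh = 3.289 kWh
Total energy = 207.3 + 9.744 + 29.8 + 0.5005 + 3.289 = 250.6 kWh
Cost = 250.6 kWh × £0.328 = £82.20 ≈ £82

£82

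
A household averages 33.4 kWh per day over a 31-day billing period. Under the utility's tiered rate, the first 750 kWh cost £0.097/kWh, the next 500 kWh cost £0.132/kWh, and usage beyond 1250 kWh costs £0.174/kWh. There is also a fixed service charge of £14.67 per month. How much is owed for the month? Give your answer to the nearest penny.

£125.09

Usage = 33.4 kWh/day × 31 days = 1035.4 kWh
First 750 kWh × £0.097 = £72.75
Next 285.4 kWh × £0.132 = £37.67
Remaining tier: 0 kWh (not reached)
Energy charge = £110.42; + service £14.67 = £125.09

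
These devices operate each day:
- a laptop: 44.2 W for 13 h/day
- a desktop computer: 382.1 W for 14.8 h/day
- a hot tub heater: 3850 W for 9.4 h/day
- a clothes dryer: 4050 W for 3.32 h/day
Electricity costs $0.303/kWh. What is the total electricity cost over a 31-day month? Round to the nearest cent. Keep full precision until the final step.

laptop: 44.2 W × 13 h × 31 d = 17,813 Wh = 17.81 kWh
desktop computer: 382.1 W × 14.8 h × 31 d = 175,307 Wh = 175.3 kWh
hot tub heater: 3850 W × 9.4 h × 31 d = 1,121,890 Wh = 1,122 kWh
clothes dryer: 4050 W × 3.32 h × 31 d = 416,826 Wh = 416.8 kWh
Total energy = 17.81 + 175.3 + 1,122 + 416.8 = 1,732 kWh
Cost = 1,732 kWh × $0.303 = $524.75

$524.75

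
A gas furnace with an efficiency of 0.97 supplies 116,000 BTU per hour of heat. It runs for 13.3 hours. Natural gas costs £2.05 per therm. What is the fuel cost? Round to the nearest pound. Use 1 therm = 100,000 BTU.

Heat delivered = 116,000 BTU/h × 13.3 h = 1,542,800 BTU
Gas input = 1,542,800 / 0.97 = 1,590,515 BTU
= 1,590,515 / 100,000 = 15.91 therm
Cost = 15.91 × £2.05/therm = £32.61 ≈ £33

£33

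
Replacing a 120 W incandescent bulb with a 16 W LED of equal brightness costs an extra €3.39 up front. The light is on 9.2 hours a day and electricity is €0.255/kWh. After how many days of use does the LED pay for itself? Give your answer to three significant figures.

Power saved = 120 − 16 = 104 W
Daily energy saved = 104 W × 9.2 h = 956.8 Wh = 0.9568 kWh
Daily savings = 0.9568 × €0.255 = €0.2440
Payback = €3.39 / €0.2440 per day = 13.89 days

13.9 days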